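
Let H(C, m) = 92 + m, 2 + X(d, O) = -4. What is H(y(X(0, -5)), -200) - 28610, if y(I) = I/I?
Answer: -28718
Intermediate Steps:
X(d, O) = -6 (X(d, O) = -2 - 4 = -6)
y(I) = 1
H(y(X(0, -5)), -200) - 28610 = (92 - 200) - 28610 = -108 - 28610 = -28718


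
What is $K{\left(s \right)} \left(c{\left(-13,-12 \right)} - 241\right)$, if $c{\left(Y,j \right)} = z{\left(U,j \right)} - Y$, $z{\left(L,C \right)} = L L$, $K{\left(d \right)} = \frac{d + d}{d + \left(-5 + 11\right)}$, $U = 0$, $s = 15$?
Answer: $- \frac{2280}{7} \approx -325.71$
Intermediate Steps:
$K{\left(d \right)} = \frac{2 d}{6 + d}$ ($K{\left(d \right)} = \frac{2 d}{d + 6} = \frac{2 d}{6 + d}$)
$z{\left(L,C \right)} = L^{2}$
$c{\left(Y,j \right)} = - Y$ ($c{\left(Y,j \right)} = 0^{2} - Y = 0 - Y = - Y$)
$K{\left(s \right)} \left(c{\left(-13,-12 \right)} - 241\right) = 2 \cdot 15 \frac{1}{6 + 15} \left(\left(-1\right) \left(-13\right) - 241\right) = 2 \cdot 15 \cdot \frac{1}{21} \left(13 - 241\right) = 2 \cdot 15 \cdot \frac{1}{21} \left(-228\right) = \frac{10}{7} \left(-228\right) = - \frac{2280}{7}$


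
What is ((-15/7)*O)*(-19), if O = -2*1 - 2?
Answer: -1140/7 ≈ -162.86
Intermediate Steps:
O = -4 (O = -2 - 2 = -4)
((-15/7)*O)*(-19) = (-15/7*(-4))*(-19) = (-15*⅐*(-4))*(-19) = -15/7*(-4)*(-19) = (60/7)*(-19) = -1140/7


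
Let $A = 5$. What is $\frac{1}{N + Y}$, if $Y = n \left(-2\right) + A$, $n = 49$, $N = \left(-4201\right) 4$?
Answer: $- \frac{1}{16897} \approx -5.9182 \cdot 10^{-5}$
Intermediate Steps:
$N = -16804$
$Y = -93$ ($Y = 49 \left(-2\right) + 5 = -98 + 5 = -93$)
$\frac{1}{N + Y} = \frac{1}{-16804 - 93} = \frac{1}{-16897} = - \frac{1}{16897}$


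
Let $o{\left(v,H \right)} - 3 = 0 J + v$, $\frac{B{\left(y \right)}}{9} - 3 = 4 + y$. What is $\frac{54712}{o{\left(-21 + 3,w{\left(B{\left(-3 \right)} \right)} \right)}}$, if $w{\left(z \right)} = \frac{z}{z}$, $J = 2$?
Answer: $- \frac{54712}{15} \approx -3647.5$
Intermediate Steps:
$B{\left(y \right)} = 63 + 9 y$ ($B{\left(y \right)} = 27 + 9 \left(4 + y\right) = 27 + \left(36 + 9 y\right) = 63 + 9 y$)
$w{\left(z \right)} = 1$
$o{\left(v,H \right)} = 3 + v$ ($o{\left(v,H \right)} = 3 + \left(0 \cdot 2 + v\right) = 3 + \left(0 + v\right) = 3 + v$)
$\frac{54712}{o{\left(-21 + 3,w{\left(B{\left(-3 \right)} \right)} \right)}} = \frac{54712}{3 + \left(-21 + 3\right)} = \frac{54712}{3 - 18} = \frac{54712}{-15} = 54712 \left(- \frac{1}{15}\right) = - \frac{54712}{15}$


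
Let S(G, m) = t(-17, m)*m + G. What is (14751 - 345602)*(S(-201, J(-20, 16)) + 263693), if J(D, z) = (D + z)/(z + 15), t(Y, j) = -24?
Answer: -2702506104148/31 ≈ -8.7178e+10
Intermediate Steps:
J(D, z) = (D + z)/(15 + z)
S(G, m) = G - 24*m (S(G, m) = -24*m + G = G - 24*m)
(14751 - 345602)*(S(-201, J(-20, 16)) + 263693) = (14751 - 345602)*((-201 - 24*(-20 + 16)/(15 + 16)) + 263693) = -330851*((-201 - 24*(-4)/31) + 263693) = -330851*((-201 - 24*(-4/31)) + 263693) = -330851*((-201 + 96/31) + 263693) = -330851*(-6135/31 + 263693) = -330851*8168348/31 = -2702506104148/31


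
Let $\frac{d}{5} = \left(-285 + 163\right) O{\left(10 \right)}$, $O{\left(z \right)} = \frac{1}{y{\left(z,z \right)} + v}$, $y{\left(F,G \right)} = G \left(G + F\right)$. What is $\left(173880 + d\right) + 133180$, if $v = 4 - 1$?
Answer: $\frac{62332570}{203} \approx 3.0706 \cdot 10^{5}$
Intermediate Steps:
$v = 3$ ($v = 4 - 1 = 3$)
$y{\left(F,G \right)} = G \left(F + G\right)$
$O{\left(z \right)} = \frac{1}{3 + 2 z^{2}}$ ($O{\left(z \right)} = \frac{1}{z \left(z + z\right) + 3} = \frac{1}{z 2 z + 3} = \frac{1}{2 z^{2} + 3} = \frac{1}{3 + 2 z^{2}}$)
$d = - \frac{610}{203}$ ($d = 5 \frac{-285 + 163}{3 + 2 \cdot 10^{2}} = 5 \left(- \frac{122}{3 + 2 \cdot 100}\right) = 5 \left(- \frac{122}{3 + 200}\right) = 5 \left(- \frac{122}{203}\right) = - \frac{610}{203} \approx -3.0049$)
$\left(173880 + d\right) + 133180 = \left(173880 - \frac{610}{203}\right) + 133180 = \frac{35297030}{203} + 133180 = \frac{62332570}{203}$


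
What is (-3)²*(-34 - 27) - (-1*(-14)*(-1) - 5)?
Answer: -530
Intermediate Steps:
(-3)²*(-34 - 27) - (-1*(-14)*(-1) - 5) = 9*(-61) - (14*(-1) - 5) = -549 - (-14 - 5) = -549 - 1*(-19) = -549 + 19 = -530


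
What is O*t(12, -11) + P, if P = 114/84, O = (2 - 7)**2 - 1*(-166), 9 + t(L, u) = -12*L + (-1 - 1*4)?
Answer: -422473/14 ≈ -30177.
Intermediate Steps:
t(L, u) = -14 - 12*L (t(L, u) = -9 + (-12*L + (-1 - 1*4)) = -9 + (-12*L + (-1 - 4)) = -9 + (-12*L - 5) = -9 + (-5 - 12*L) = -14 - 12*L)
O = 191 (O = (-5)**2 + 166 = 25 + 166 = 191)
P = 19/14 (P = 114*(1/84) = 19/14 ≈ 1.3571)
O*t(12, -11) + P = 191*(-14 - 12*12) + 19/14 = 191*(-14 - 144) + 19/14 = 191*(-158) + 19/14 = -30178 + 19/14 = -422473/14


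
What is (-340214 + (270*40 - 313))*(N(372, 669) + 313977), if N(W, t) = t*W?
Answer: -185585193315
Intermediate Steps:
N(W, t) = W*t
(-340214 + (270*40 - 313))*(N(372, 669) + 313977) = (-340214 + (270*40 - 313))*(372*669 + 313977) = (-340214 + (10800 - 313))*(248868 + 313977) = (-340214 + 10487)*562845 = -329727*562845 = -185585193315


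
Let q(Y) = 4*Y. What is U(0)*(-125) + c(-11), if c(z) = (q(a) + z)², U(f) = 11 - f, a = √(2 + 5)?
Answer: -1142 - 88*√7 ≈ -1374.8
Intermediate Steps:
a = √7 ≈ 2.6458
c(z) = (z + 4*√7)² (c(z) = (4*√7 + z)² = (z + 4*√7)²)
U(0)*(-125) + c(-11) = (11 - 1*0)*(-125) + (-11 + 4*√7)² = (11 + 0)*(-125) + (-11 + 4*√7)² = 11*(-125) + (-11 + 4*√7)² = -1375 + (-11 + 4*√7)²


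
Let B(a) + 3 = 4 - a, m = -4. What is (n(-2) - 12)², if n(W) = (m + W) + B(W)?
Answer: 225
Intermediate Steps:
B(a) = 1 - a (B(a) = -3 + (4 - a) = 1 - a)
n(W) = -3 (n(W) = (-4 + W) + (1 - W) = -3)
(n(-2) - 12)² = (-3 - 12)² = (-15)² = 225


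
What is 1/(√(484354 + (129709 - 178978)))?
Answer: √435085/435085 ≈ 0.0015160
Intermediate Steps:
1/(√(484354 + (129709 - 178978))) = 1/(√(484354 - 49269)) = 1/(√435085) = √435085/435085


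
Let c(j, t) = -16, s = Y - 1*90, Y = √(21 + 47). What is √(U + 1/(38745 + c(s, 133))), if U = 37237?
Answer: 3*√6205899561694/38729 ≈ 192.97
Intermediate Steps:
Y = 2*√17 (Y = √68 = 2*√17 ≈ 8.2462)
s = -90 + 2*√17 (s = 2*√17 - 1*90 = 2*√17 - 90 = -90 + 2*√17 ≈ -81.754)
√(U + 1/(38745 + c(s, 133))) = √(37237 + 1/(38745 - 16)) = √(37237 + 1/38729) = √(1442151774/38729) = 3*√6205899561694/38729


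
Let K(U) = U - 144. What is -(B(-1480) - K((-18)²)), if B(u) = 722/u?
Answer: 133561/740 ≈ 180.49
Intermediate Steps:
K(U) = -144 + U
-(B(-1480) - K((-18)²)) = -(722/(-1480) - (-144 + (-18)²)) = -(722*(-1/1480) - (-144 + 324)) = -(-361/740 - 1*180) = -(-361/740 - 180) = -1*(-133561/740) = 133561/740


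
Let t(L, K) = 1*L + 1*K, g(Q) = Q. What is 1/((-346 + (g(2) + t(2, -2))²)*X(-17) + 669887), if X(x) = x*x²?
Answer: 1/2350133 ≈ 4.2551e-7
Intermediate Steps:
X(x) = x³
t(L, K) = K + L (t(L, K) = L + K = K + L)
1/((-346 + (g(2) + t(2, -2))²)*X(-17) + 669887) = 1/((-346 + (2 + (-2 + 2))²)*(-17)³ + 669887) = 1/((-346 + (2 + 0)²)*(-4913) + 669887) = 1/((-346 + 2²)*(-4913) + 669887) = 1/((-346 + 4)*(-4913) + 669887) = 1/(-342*(-4913) + 669887) = 1/(1680246 + 669887) = 1/2350133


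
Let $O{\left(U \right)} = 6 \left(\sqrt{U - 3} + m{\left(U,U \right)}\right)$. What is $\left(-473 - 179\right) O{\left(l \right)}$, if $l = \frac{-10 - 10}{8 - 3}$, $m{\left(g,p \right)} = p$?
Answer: $15648 - 3912 i \sqrt{7} \approx 15648.0 - 10350.0 i$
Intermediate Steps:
$l = -4$ ($l = - \frac{20}{5} = \left(-20\right) \frac{1}{5} = -4$)
$O{\left(U \right)} = 6 U + 6 \sqrt{-3 + U}$ ($O{\left(U \right)} = 6 \left(\sqrt{U - 3} + U\right) = 6 \left(\sqrt{-3 + U} + U\right) = 6 \left(U + \sqrt{-3 + U}\right) = 6 U + 6 \sqrt{-3 + U}$)
$\left(-473 - 179\right) O{\left(l \right)} = \left(-473 - 179\right) \left(6 \left(-4\right) + 6 \sqrt{-3 - 4}\right) = - 652 \left(-24 + 6 \sqrt{-7}\right) = - 652 \left(-24 + 6 i \sqrt{7}\right) = 15648 - 3912 i \sqrt{7}$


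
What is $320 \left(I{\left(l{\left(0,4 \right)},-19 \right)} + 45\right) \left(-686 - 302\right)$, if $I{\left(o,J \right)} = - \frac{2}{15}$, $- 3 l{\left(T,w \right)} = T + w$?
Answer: $- \frac{42555136}{3} \approx -1.4185 \cdot 10^{7}$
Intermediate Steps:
$l{\left(T,w \right)} = - \frac{T}{3} - \frac{w}{3}$ ($l{\left(T,w \right)} = - \frac{T + w}{3} = - \frac{T}{3} - \frac{w}{3}$)
$I{\left(o,J \right)} = - \frac{2}{15}$ ($I{\left(o,J \right)} = \left(-2\right) \frac{1}{15} = - \frac{2}{15}$)
$320 \left(I{\left(l{\left(0,4 \right)},-19 \right)} + 45\right) \left(-686 - 302\right) = 320 \left(- \frac{2}{15} + 45\right) \left(-686 - 302\right) = 320 \cdot \frac{673}{15} \left(-988\right) = 320 \left(- \frac{664924}{15}\right) = - \frac{42555136}{3}$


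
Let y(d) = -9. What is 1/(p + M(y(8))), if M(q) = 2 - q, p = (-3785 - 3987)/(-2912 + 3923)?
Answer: 1011/3349 ≈ 0.30188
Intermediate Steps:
p = -7772/1011 ≈ -7.6874
1/(p + M(y(8))) = 1/(-7772/1011 + (2 - 1*(-9))) = 1/(-7772/1011 + (2 + 9)) = 1/(-7772/1011 + 11) = 1/(3349/1011) = 1011/3349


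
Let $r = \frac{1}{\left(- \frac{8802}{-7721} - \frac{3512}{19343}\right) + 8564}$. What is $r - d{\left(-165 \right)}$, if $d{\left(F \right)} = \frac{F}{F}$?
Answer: $- \frac{1279004096523}{1279153443826} \approx -0.99988$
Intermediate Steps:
$r = \frac{149347303}{1279153443826}$ ($r = \frac{1}{\left(\left(-8802\right) \left(- \frac{1}{7721}\right) - \frac{3512}{19343}\right) + 8564} = \frac{1}{\left(\frac{8802}{7721} - \frac{3512}{19343}\right) + 8564} = \frac{1}{\frac{143140934}{149347303} + 8564} = \frac{1}{\frac{1279153443826}{149347303}} = \frac{149347303}{1279153443826} \approx 0.00011675$)
$d{\left(F \right)} = 1$
$r - d{\left(-165 \right)} = \frac{149347303}{1279153443826} - 1 = - \frac{1279004096523}{1279153443826}$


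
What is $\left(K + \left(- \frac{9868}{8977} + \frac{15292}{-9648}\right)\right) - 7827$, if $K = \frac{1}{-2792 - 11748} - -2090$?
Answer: $- \frac{112938225335939}{19676731185} \approx -5739.7$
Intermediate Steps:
$K = \frac{30388599}{14540}$ ($K = \frac{1}{-14540} + 2090 = - \frac{1}{14540} + 2090 = \frac{30388599}{14540} \approx 2090.0$)
$\left(K + \left(- \frac{9868}{8977} + \frac{15292}{-9648}\right)\right) - 7827 = \left(\frac{30388599}{14540} + \left(- \frac{9868}{8977} + \frac{15292}{-9648}\right)\right) - 7827 = \left(\frac{30388599}{14540} + \left(\left(-9868\right) \frac{1}{8977} + 15292 \left(- \frac{1}{9648}\right)\right)\right) - 7827 = \left(\frac{30388599}{14540} - \frac{58120687}{21652524}\right) - 7827 = \frac{41071549649056}{19676731185} - 7827 = - \frac{112938225335939}{19676731185}$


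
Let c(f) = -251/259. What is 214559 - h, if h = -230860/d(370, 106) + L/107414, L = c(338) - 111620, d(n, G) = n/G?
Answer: 7809090406333/27820226 ≈ 2.8070e+5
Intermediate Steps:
c(f) = -251/259 (c(f) = -251*1/259 = -251/259)
L = -28909831/259 (L = -251/259 - 111620 = -28909831/259 ≈ -1.1162e+5)
h = -1840010535999/27820226 (h = -230860/(370/106) - 28909831/259/107414 = -230860/(370*(1/106)) - 28909831/259*1/107414 = -230860/185/53 - 28909831/27820226 = -230860*53/185 - 28909831/27820226 = -2447116/37 - 28909831/27820226 = -1840010535999/27820226 ≈ -66139.)
214559 - h = 214559 - 1*(-1840010535999/27820226) = 214559 + 1840010535999/27820226 = 7809090406333/27820226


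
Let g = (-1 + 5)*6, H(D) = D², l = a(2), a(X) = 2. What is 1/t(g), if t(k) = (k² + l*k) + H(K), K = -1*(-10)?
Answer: 1/724 ≈ 0.0013812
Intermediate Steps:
l = 2
K = 10
g = 24 (g = 4*6 = 24)
t(k) = 100 + k² + 2*k (t(k) = (k² + 2*k) + 10² = (k² + 2*k) + 100 = 100 + k² + 2*k)
1/t(g) = 1/(100 + 24² + 2*24) = 1/(100 + 576 + 48) = 1/724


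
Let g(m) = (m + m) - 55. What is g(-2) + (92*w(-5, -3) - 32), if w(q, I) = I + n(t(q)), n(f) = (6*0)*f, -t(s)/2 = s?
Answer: -367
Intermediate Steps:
g(m) = -55 + 2*m (g(m) = 2*m - 55 = -55 + 2*m)
t(s) = -2*s
n(f) = 0 (n(f) = 0*f = 0)
w(q, I) = I (w(q, I) = I + 0 = I)
g(-2) + (92*w(-5, -3) - 32) = (-55 + 2*(-2)) + (92*(-3) - 32) = (-55 - 4) + (-276 - 32) = -59 - 308 = -367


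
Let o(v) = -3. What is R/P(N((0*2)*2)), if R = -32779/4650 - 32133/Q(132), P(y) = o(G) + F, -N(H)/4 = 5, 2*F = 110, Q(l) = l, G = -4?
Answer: -25624213/5319600 ≈ -4.8169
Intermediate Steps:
F = 55 (F = (1/2)*110 = 55)
N(H) = -20 (N(H) = -4*5 = -20)
P(y) = 52 (P(y) = -3 + 55 = 52)
R = -25624213/102300 (R = -32779/4650 - 32133/132 = -32779*1/4650 - 32133*1/132 = -32779/4650 - 10711/44 = -25624213/102300 ≈ -250.48)
R/P(N((0*2)*2)) = -25624213/102300/52 = -25624213/102300*1/52 = -25624213/5319600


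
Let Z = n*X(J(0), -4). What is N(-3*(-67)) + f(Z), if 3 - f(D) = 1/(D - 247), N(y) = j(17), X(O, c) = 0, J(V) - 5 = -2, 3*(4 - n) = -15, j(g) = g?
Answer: 4941/247 ≈ 20.004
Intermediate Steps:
n = 9 (n = 4 - 1/3*(-15) = 4 + 5 = 9)
J(V) = 3 (J(V) = 5 - 2 = 3)
N(y) = 17
Z = 0 (Z = 9*0 = 0)
f(D) = 3 - 1/(-247 + D) (f(D) = 3 - 1/(D - 247) = 3 - 1/(-247 + D))
N(-3*(-67)) + f(Z) = 17 + (-742 + 3*0)/(-247 + 0) = 17 + (-742 + 0)/(-247) = 17 - 1/247*(-742) = 17 + 742/247 = 4941/247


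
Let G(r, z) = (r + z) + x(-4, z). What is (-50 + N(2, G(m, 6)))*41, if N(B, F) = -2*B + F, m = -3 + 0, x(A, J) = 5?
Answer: -1886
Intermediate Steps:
m = -3
G(r, z) = 5 + r + z (G(r, z) = (r + z) + 5 = 5 + r + z)
N(B, F) = F - 2*B
(-50 + N(2, G(m, 6)))*41 = (-50 + ((5 - 3 + 6) - 2*2))*41 = (-50 + (8 - 4))*41 = (-50 + 4)*41 = -46*41 = -1886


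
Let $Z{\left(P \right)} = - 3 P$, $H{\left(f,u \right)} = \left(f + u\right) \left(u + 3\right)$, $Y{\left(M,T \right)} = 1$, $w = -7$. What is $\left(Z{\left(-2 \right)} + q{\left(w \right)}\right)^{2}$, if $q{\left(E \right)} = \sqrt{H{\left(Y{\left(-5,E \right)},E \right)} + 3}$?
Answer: $63 + 36 \sqrt{3} \approx 125.35$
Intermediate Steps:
$H{\left(f,u \right)} = \left(3 + u\right) \left(f + u\right)$ ($H{\left(f,u \right)} = \left(f + u\right) \left(3 + u\right) = \left(3 + u\right) \left(f + u\right)$)
$q{\left(E \right)} = \sqrt{6 + E^{2} + 4 E}$ ($q{\left(E \right)} = \sqrt{\left(E^{2} + 3 \cdot 1 + 3 E + 1 E\right) + 3} = \sqrt{\left(E^{2} + 3 + 3 E + E\right) + 3} = \sqrt{\left(3 + E^{2} + 4 E\right) + 3} = \sqrt{6 + E^{2} + 4 E}$)
$\left(Z{\left(-2 \right)} + q{\left(w \right)}\right)^{2} = \left(\left(-3\right) \left(-2\right) + \sqrt{6 + \left(-7\right)^{2} + 4 \left(-7\right)}\right)^{2} = \left(6 + \sqrt{6 + 49 - 28}\right)^{2} = \left(6 + \sqrt{27}\right)^{2} = \left(6 + 3 \sqrt{3}\right)^{2}$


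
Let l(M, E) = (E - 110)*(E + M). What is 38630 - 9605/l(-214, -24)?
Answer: 72469315/1876 ≈ 38630.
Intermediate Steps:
l(M, E) = (-110 + E)*(E + M)
38630 - 9605/l(-214, -24) = 38630 - 9605/((-24)**2 - 110*(-24) - 110*(-214) - 24*(-214)) = 38630 - 9605/(576 + 2640 + 23540 + 5136) = 38630 - 9605/31892 = 38630 - 9605*1/31892 = 38630 - 565/1876 = 72469315/1876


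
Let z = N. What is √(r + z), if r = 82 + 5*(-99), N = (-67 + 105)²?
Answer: √1031 ≈ 32.109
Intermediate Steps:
N = 1444 (N = 38² = 1444)
z = 1444
r = -413 (r = 82 - 495 = -413)
√(r + z) = √(-413 + 1444) = √1031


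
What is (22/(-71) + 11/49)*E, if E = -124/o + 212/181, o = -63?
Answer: -1181400/4407893 ≈ -0.26802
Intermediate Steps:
E = 35800/11403 (E = -124/(-63) + 212/181 = -124*(-1/63) + 212*(1/181) = 124/63 + 212/181 = 35800/11403 ≈ 3.1395)
(22/(-71) + 11/49)*E = (22/(-71) + 11/49)*(35800/11403) = (22*(-1/71) + 11*(1/49))*(35800/11403) = (-22/71 + 11/49)*(35800/11403) = -297/3479*35800/11403 = -1181400/4407893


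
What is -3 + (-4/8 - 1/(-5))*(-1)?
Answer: -27/10 ≈ -2.7000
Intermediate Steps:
-3 + (-4/8 - 1/(-5))*(-1) = -3 + (-4*⅛ - 1*(-⅕))*(-1) = -3 + (-½ + ⅕)*(-1) = -3 - 3/10*(-1) = -3 + 3/10 = -27/10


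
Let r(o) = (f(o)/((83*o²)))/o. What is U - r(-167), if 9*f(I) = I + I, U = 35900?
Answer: 747907679698/20833083 ≈ 35900.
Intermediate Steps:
f(I) = 2*I/9 (f(I) = (I + I)/9 = (2*I)/9 = 2*I/9)
r(o) = 2/(747*o²) (r(o) = ((2*o/9)/((83*o²)))/o = ((2*o/9)*(1/(83*o²)))/o = (2/(747*o))/o = 2/(747*o²))
U - r(-167) = 35900 - 2/(747*(-167)²) = 35900 - 2/(747*27889) = 35900 - 1*2/20833083 = 35900 - 2/20833083 = 747907679698/20833083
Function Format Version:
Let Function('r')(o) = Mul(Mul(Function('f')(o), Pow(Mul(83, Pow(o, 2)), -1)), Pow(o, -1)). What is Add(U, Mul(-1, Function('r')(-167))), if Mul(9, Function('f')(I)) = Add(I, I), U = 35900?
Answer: Rational(747907679698, 20833083) ≈ 35900.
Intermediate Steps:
Function('f')(I) = Mul(Rational(2, 9), I) (Function('f')(I) = Mul(Rational(1, 9), Add(I, I)) = Mul(Rational(1, 9), Mul(2, I)) = Mul(Rational(2, 9), I))
Function('r')(o) = Mul(Rational(2, 747), Pow(o, -2)) (Function('r')(o) = Mul(Mul(Mul(Rational(2, 9), o), Pow(Mul(83, Pow(o, 2)), -1)), Pow(o, -1)) = Mul(Mul(Mul(Rational(2, 9), o), Mul(Rational(1, 83), Pow(o, -2))), Pow(o, -1)) = Mul(Mul(Rational(2, 747), Pow(o, -1)), Pow(o, -1)) = Mul(Rational(2, 747), Pow(o, -2)))
Add(U, Mul(-1, Function('r')(-167))) = Add(35900, Mul(-1, Mul(Rational(2, 747), Pow(-167, -2)))) = Add(35900, Mul(-1, Mul(Rational(2, 747), Rational(1, 27889)))) = Add(35900, Mul(-1, Rational(2, 20833083))) = Add(35900, Rational(-2, 20833083)) = Rational(747907679698, 20833083)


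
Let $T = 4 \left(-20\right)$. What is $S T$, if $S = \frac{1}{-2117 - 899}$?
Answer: $\frac{10}{377} \approx 0.026525$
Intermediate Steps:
$S = - \frac{1}{3016}$ ($S = \frac{1}{-3016} = - \frac{1}{3016} \approx -0.00033156$)
$T = -80$
$S T = \left(- \frac{1}{3016}\right) \left(-80\right) = \frac{10}{377}$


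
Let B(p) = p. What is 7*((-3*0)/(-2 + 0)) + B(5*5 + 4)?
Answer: 29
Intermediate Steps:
7*((-3*0)/(-2 + 0)) + B(5*5 + 4) = 7*((-3*0)/(-2 + 0)) + (5*5 + 4) = 7*(0/(-2)) + (25 + 4) = 7*(0*(-½)) + 29 = 7*0 + 29 = 0 + 29 = 29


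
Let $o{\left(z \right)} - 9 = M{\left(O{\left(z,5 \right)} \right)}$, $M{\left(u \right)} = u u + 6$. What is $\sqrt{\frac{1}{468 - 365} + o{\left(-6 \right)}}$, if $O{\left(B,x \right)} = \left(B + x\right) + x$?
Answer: $\frac{\sqrt{328982}}{103} \approx 5.5686$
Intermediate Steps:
$O{\left(B,x \right)} = B + 2 x$
$M{\left(u \right)} = 6 + u^{2}$ ($M{\left(u \right)} = u^{2} + 6 = 6 + u^{2}$)
$o{\left(z \right)} = 15 + \left(10 + z\right)^{2}$ ($o{\left(z \right)} = 9 + \left(6 + \left(z + 2 \cdot 5\right)^{2}\right) = 9 + \left(6 + \left(z + 10\right)^{2}\right) = 9 + \left(6 + \left(10 + z\right)^{2}\right) = 15 + \left(10 + z\right)^{2}$)
$\sqrt{\frac{1}{468 - 365} + o{\left(-6 \right)}} = \sqrt{\frac{1}{468 - 365} + \left(15 + \left(10 - 6\right)^{2}\right)} = \sqrt{\frac{1}{103} + \left(15 + 4^{2}\right)} = \sqrt{\frac{1}{103} + \left(15 + 16\right)} = \sqrt{\frac{1}{103} + 31} = \sqrt{\frac{3194}{103}} = \frac{\sqrt{328982}}{103}$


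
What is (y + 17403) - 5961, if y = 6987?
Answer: 18429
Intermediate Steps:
(y + 17403) - 5961 = (6987 + 17403) - 5961 = 24390 - 5961 = 18429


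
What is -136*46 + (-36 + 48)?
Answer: -6244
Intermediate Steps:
-136*46 + (-36 + 48) = -6256 + 12 = -6244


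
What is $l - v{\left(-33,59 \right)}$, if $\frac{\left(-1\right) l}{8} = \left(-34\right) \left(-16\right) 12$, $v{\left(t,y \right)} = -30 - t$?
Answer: $-52227$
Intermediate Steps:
$l = -52224$ ($l = - 8 \left(-34\right) \left(-16\right) 12 = - 8 \cdot 544 \cdot 12 = \left(-8\right) 6528 = -52224$)
$l - v{\left(-33,59 \right)} = -52224 - \left(-30 - -33\right) = -52224 - \left(-30 + 33\right) = -52224 - 3 = -52227$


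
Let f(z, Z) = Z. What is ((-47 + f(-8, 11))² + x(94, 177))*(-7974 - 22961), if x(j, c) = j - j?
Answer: -40091760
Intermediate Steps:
x(j, c) = 0
((-47 + f(-8, 11))² + x(94, 177))*(-7974 - 22961) = ((-47 + 11)² + 0)*(-7974 - 22961) = ((-36)² + 0)*(-30935) = (1296 + 0)*(-30935) = 1296*(-30935) = -40091760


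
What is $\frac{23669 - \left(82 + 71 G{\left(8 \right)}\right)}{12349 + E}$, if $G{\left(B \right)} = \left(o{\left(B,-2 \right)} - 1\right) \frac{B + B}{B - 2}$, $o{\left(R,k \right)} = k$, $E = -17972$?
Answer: $- \frac{24155}{5623} \approx -4.2957$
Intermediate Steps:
$G{\left(B \right)} = - \frac{6 B}{-2 + B}$ ($G{\left(B \right)} = \left(-2 - 1\right) \frac{B + B}{B - 2} = - 3 \frac{2 B}{-2 + B} = - \frac{6 B}{-2 + B}$)
$\frac{23669 - \left(82 + 71 G{\left(8 \right)}\right)}{12349 + E} = \frac{23669 - \left(82 + 71 \left(\left(-6\right) 8 \frac{1}{-2 + 8}\right)\right)}{12349 - 17972} = \frac{23669 - \left(82 + 71 \left(\left(-6\right) 8 \cdot \frac{1}{6}\right)\right)}{-5623} = \left(23669 - \left(82 + 71 \left(\left(-6\right) 8 \cdot \frac{1}{6}\right)\right)\right) \left(- \frac{1}{5623}\right) = \left(23669 - -486\right) \left(- \frac{1}{5623}\right) = \left(23669 + \left(568 - 82\right)\right) \left(- \frac{1}{5623}\right) = \left(23669 + 486\right) \left(- \frac{1}{5623}\right) = 24155 \left(- \frac{1}{5623}\right) = - \frac{24155}{5623}$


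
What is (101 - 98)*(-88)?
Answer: -264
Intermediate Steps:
(101 - 98)*(-88) = 3*(-88) = -264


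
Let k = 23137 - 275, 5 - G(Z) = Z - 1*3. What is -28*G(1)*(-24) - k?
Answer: -18158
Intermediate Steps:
G(Z) = 8 - Z (G(Z) = 5 - (Z - 1*3) = 5 - (Z - 3) = 5 - (-3 + Z) = 5 + (3 - Z) = 8 - Z)
k = 22862
-28*G(1)*(-24) - k = -28*(8 - 1*1)*(-24) - 1*22862 = -28*(8 - 1)*(-24) - 22862 = -28*7*(-24) - 22862 = -196*(-24) - 22862 = 4704 - 22862 = -18158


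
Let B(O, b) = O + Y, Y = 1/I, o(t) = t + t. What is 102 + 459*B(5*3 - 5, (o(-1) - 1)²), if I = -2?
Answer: 8925/2 ≈ 4462.5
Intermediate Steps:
o(t) = 2*t
Y = -½ (Y = 1/(-2) = -½ ≈ -0.50000)
B(O, b) = -½ + O (B(O, b) = O - ½ = -½ + O)
102 + 459*B(5*3 - 5, (o(-1) - 1)²) = 102 + 459*(-½ + (5*3 - 5)) = 102 + 459*(-½ + (15 - 5)) = 102 + 459*(-½ + 10) = 102 + 459*(19/2) = 102 + 8721/2 = 8925/2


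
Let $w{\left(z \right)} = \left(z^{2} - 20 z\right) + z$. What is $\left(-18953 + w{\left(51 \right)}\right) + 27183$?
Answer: $9862$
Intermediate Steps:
$w{\left(z \right)} = z^{2} - 19 z$
$\left(-18953 + w{\left(51 \right)}\right) + 27183 = \left(-18953 + 51 \left(-19 + 51\right)\right) + 27183 = \left(-18953 + 51 \cdot 32\right) + 27183 = \left(-18953 + 1632\right) + 27183 = -17321 + 27183 = 9862$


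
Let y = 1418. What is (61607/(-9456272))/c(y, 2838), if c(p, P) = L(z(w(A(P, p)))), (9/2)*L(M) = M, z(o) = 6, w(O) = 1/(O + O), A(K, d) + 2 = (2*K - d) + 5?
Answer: -26403/5403584 ≈ -0.0048862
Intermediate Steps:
A(K, d) = 3 - d + 2*K (A(K, d) = -2 + ((2*K - d) + 5) = -2 + ((-d + 2*K) + 5) = -2 + (5 - d + 2*K) = 3 - d + 2*K)
w(O) = 1/(2*O)
L(M) = 2*M/9
c(p, P) = 4/3 (c(p, P) = (2/9)*6 = 4/3)
(61607/(-9456272))/c(y, 2838) = (61607/(-9456272))/(4/3) = (61607*(-1/9456272))*(¾) = -8801/1350896*¾ = -26403/5403584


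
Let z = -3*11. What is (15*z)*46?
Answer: -22770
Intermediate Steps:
z = -33
(15*z)*46 = (15*(-33))*46 = -495*46 = -22770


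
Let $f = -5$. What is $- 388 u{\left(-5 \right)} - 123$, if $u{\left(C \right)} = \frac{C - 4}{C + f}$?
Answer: $- \frac{2361}{5} \approx -472.2$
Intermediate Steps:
$u{\left(C \right)} = \frac{-4 + C}{-5 + C}$ ($u{\left(C \right)} = \frac{C - 4}{C - 5} = \frac{-4 + C}{-5 + C}$)
$- 388 u{\left(-5 \right)} - 123 = - 388 \frac{-4 - 5}{-5 - 5} - 123 = - 388 \frac{1}{-10} \left(-9\right) - 123 = - 388 \left(\left(- \frac{1}{10}\right) \left(-9\right)\right) - 123 = \left(-388\right) \frac{9}{10} - 123 = - \frac{1746}{5} - 123 = - \frac{2361}{5}$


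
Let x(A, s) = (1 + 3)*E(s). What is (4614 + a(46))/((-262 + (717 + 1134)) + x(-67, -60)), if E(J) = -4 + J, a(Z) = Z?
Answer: 4660/1333 ≈ 3.4959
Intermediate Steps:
x(A, s) = -16 + 4*s (x(A, s) = (1 + 3)*(-4 + s) = 4*(-4 + s) = -16 + 4*s)
(4614 + a(46))/((-262 + (717 + 1134)) + x(-67, -60)) = (4614 + 46)/((-262 + (717 + 1134)) + (-16 + 4*(-60))) = 4660/((-262 + 1851) + (-16 - 240)) = 4660/(1589 - 256) = 4660/1333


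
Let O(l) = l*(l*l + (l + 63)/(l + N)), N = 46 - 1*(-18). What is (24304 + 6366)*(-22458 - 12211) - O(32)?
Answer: -3189993089/3 ≈ -1.0633e+9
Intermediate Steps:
N = 64 (N = 46 + 18 = 64)
O(l) = l*(l² + (63 + l)/(64 + l)) (O(l) = l*(l*l + (l + 63)/(l + 64)) = l*(l² + (63 + l)/(64 + l)))
(24304 + 6366)*(-22458 - 12211) - O(32) = (24304 + 6366)*(-22458 - 12211) - 32*(63 + 32 + 32³ + 64*32²)/(64 + 32) = 30670*(-34669) - 32*(63 + 32 + 32768 + 64*1024)/96 = -1063298230 - 32*(63 + 32 + 32768 + 65536)/96 = -1063298230 - 32*98399/96 = -1063298230 - 1*98399/3 = -1063298230 - 98399/3 = -3189993089/3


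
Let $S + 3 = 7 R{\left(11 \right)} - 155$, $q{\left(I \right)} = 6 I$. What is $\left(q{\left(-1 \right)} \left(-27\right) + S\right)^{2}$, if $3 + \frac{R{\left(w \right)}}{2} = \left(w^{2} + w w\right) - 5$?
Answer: $10758400$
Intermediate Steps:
$R{\left(w \right)} = -16 + 4 w^{2}$ ($R{\left(w \right)} = -6 + 2 \left(\left(w^{2} + w w\right) - 5\right) = -6 + 2 \left(\left(w^{2} + w^{2}\right) - 5\right) = -6 + 2 \left(2 w^{2} - 5\right) = -6 + 2 \left(-5 + 2 w^{2}\right) = -6 + \left(-10 + 4 w^{2}\right) = -16 + 4 w^{2}$)
$S = 3118$ ($S = -3 + \left(7 \left(-16 + 4 \cdot 11^{2}\right) - 155\right) = -3 - \left(155 - 7 \left(-16 + 4 \cdot 121\right)\right) = -3 - \left(155 - 7 \left(-16 + 484\right)\right) = -3 + \left(7 \cdot 468 - 155\right) = -3 + \left(3276 - 155\right) = -3 + 3121 = 3118$)
$\left(q{\left(-1 \right)} \left(-27\right) + S\right)^{2} = \left(6 \left(-1\right) \left(-27\right) + 3118\right)^{2} = \left(\left(-6\right) \left(-27\right) + 3118\right)^{2} = \left(162 + 3118\right)^{2} = 3280^{2} = 10758400$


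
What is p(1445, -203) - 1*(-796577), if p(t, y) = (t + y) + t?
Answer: 799264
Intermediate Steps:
p(t, y) = y + 2*t
p(1445, -203) - 1*(-796577) = (-203 + 2*1445) - 1*(-796577) = (-203 + 2890) + 796577 = 2687 + 796577 = 799264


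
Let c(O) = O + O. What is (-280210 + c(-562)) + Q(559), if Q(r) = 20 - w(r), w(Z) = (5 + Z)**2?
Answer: -599410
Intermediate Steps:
c(O) = 2*O
Q(r) = 20 - (5 + r)**2
(-280210 + c(-562)) + Q(559) = (-280210 + 2*(-562)) + (20 - (5 + 559)**2) = (-280210 - 1124) + (20 - 1*564**2) = -281334 + (20 - 1*318096) = -281334 + (20 - 318096) = -281334 - 318076 = -599410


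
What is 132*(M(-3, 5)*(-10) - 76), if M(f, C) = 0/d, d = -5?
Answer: -10032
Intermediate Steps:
M(f, C) = 0 (M(f, C) = 0/(-5) = 0*(-1/5) = 0)
132*(M(-3, 5)*(-10) - 76) = 132*(0*(-10) - 76) = 132*(0 - 76) = 132*(-76) = -10032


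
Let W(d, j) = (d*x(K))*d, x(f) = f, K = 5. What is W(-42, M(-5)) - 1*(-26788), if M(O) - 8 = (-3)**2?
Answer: 35608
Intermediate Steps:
M(O) = 17 (M(O) = 8 + (-3)**2 = 8 + 9 = 17)
W(d, j) = 5*d**2 (W(d, j) = (d*5)*d = (5*d)*d = 5*d**2)
W(-42, M(-5)) - 1*(-26788) = 5*(-42)**2 - 1*(-26788) = 5*1764 + 26788 = 8820 + 26788 = 35608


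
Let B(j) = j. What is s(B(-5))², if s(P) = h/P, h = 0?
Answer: 0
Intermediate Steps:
s(P) = 0 (s(P) = 0/P = 0)
s(B(-5))² = 0² = 0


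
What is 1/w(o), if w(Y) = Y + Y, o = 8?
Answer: 1/16 ≈ 0.062500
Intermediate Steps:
w(Y) = 2*Y
1/w(o) = 1/(2*8) = 1/16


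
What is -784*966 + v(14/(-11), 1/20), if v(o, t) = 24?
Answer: -757320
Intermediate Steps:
-784*966 + v(14/(-11), 1/20) = -784*966 + 24 = -757344 + 24 = -757320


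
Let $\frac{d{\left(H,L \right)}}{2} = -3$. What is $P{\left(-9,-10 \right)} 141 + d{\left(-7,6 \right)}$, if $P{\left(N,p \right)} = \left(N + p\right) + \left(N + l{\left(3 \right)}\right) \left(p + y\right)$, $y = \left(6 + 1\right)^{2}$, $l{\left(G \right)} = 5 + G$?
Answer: $-8184$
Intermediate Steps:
$d{\left(H,L \right)} = -6$ ($d{\left(H,L \right)} = 2 \left(-3\right) = -6$)
$y = 49$ ($y = 7^{2} = 49$)
$P{\left(N,p \right)} = N + p + \left(8 + N\right) \left(49 + p\right)$ ($P{\left(N,p \right)} = \left(N + p\right) + \left(N + \left(5 + 3\right)\right) \left(p + 49\right) = \left(N + p\right) + \left(N + 8\right) \left(49 + p\right) = \left(N + p\right) + \left(8 + N\right) \left(49 + p\right) = N + p + \left(8 + N\right) \left(49 + p\right)$)
$P{\left(-9,-10 \right)} 141 + d{\left(-7,6 \right)} = \left(392 + 9 \left(-10\right) + 50 \left(-9\right) - -90\right) 141 - 6 = \left(392 - 90 - 450 + 90\right) 141 - 6 = \left(-58\right) 141 - 6 = -8178 - 6 = -8184$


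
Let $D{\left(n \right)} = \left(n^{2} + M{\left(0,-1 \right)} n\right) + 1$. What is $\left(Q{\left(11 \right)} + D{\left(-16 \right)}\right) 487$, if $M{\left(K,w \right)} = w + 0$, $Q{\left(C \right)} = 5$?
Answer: $135386$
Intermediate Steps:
$M{\left(K,w \right)} = w$
$D{\left(n \right)} = 1 + n^{2} - n$ ($D{\left(n \right)} = \left(n^{2} - n\right) + 1 = 1 + n^{2} - n$)
$\left(Q{\left(11 \right)} + D{\left(-16 \right)}\right) 487 = \left(5 + \left(1 + \left(-16\right)^{2} - -16\right)\right) 487 = \left(5 + \left(1 + 256 + 16\right)\right) 487 = \left(5 + 273\right) 487 = 278 \cdot 487 = 135386$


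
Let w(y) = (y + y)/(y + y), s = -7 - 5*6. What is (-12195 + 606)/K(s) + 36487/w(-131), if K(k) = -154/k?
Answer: 5190205/154 ≈ 33703.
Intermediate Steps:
s = -37 (s = -7 - 30 = -37)
w(y) = 1 (w(y) = (2*y)/((2*y)) = (2*y)*(1/(2*y)) = 1)
(-12195 + 606)/K(s) + 36487/w(-131) = (-12195 + 606)/((-154/(-37))) + 36487/1 = -11589/((-154*(-1/37))) + 36487*1 = -11589/154/37 + 36487 = -11589*37/154 + 36487 = -428793/154 + 36487 = 5190205/154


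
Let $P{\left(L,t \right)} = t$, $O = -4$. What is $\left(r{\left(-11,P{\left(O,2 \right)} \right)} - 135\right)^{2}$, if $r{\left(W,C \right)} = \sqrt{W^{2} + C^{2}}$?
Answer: $18350 - 1350 \sqrt{5} \approx 15331.0$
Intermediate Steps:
$r{\left(W,C \right)} = \sqrt{C^{2} + W^{2}}$
$\left(r{\left(-11,P{\left(O,2 \right)} \right)} - 135\right)^{2} = \left(\sqrt{2^{2} + \left(-11\right)^{2}} - 135\right)^{2} = \left(\sqrt{4 + 121} - 135\right)^{2} = \left(\sqrt{125} - 135\right)^{2} = \left(5 \sqrt{5} - 135\right)^{2} = \left(-135 + 5 \sqrt{5}\right)^{2}$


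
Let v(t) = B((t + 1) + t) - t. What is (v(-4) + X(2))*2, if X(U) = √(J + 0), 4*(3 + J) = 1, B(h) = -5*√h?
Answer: 8 + I*√11 - 10*I*√7 ≈ 8.0 - 23.141*I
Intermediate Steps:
J = -11/4 (J = -3 + (¼)*1 = -3 + ¼ = -11/4 ≈ -2.7500)
v(t) = -t - 5*√(1 + 2*t) (v(t) = -5*√((t + 1) + t) - t = -5*√((1 + t) + t) - t = -5*√(1 + 2*t) - t = -t - 5*√(1 + 2*t))
X(U) = I*√11/2 (X(U) = √(-11/4 + 0) = √(-11/4) = I*√11/2)
(v(-4) + X(2))*2 = ((-1*(-4) - 5*√(1 + 2*(-4))) + I*√11/2)*2 = ((4 - 5*√(1 - 8)) + I*√11/2)*2 = ((4 - 5*I*√7) + I*√11/2)*2 = (4 + I*√11/2 - 5*I*√7)*2 = 8 + I*√11 - 10*I*√7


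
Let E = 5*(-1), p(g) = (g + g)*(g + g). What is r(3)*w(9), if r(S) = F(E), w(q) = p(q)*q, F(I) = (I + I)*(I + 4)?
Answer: 29160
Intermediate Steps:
p(g) = 4*g**2 (p(g) = (2*g)*(2*g) = 4*g**2)
E = -5
F(I) = 2*I*(4 + I) (F(I) = (2*I)*(4 + I) = 2*I*(4 + I))
w(q) = 4*q**3 (w(q) = (4*q**2)*q = 4*q**3)
r(S) = 10 (r(S) = 2*(-5)*(4 - 5) = 2*(-5)*(-1) = 10)
r(3)*w(9) = 10*(4*9**3) = 10*(4*729) = 10*2916 = 29160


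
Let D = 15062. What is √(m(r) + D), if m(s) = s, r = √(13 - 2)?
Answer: √(15062 + √11) ≈ 122.74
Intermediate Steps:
r = √11 ≈ 3.3166
√(m(r) + D) = √(√11 + 15062) = √(15062 + √11)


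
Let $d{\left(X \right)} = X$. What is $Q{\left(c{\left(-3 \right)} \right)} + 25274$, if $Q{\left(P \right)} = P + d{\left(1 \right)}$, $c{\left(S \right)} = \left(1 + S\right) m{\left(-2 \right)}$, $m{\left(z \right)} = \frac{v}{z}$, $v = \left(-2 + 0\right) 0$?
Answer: $25275$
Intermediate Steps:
$v = 0$ ($v = \left(-2\right) 0 = 0$)
$m{\left(z \right)} = 0$ ($m{\left(z \right)} = \frac{0}{z} = 0$)
$c{\left(S \right)} = 0$ ($c{\left(S \right)} = \left(1 + S\right) 0 = 0$)
$Q{\left(P \right)} = 1 + P$ ($Q{\left(P \right)} = P + 1 = 1 + P$)
$Q{\left(c{\left(-3 \right)} \right)} + 25274 = \left(1 + 0\right) + 25274 = 1 + 25274 = 25275$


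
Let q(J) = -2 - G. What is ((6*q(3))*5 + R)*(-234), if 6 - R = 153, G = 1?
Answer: 55458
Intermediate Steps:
R = -147 (R = 6 - 1*153 = 6 - 153 = -147)
q(J) = -3 (q(J) = -2 - 1*1 = -2 - 1 = -3)
((6*q(3))*5 + R)*(-234) = ((6*(-3))*5 - 147)*(-234) = (-18*5 - 147)*(-234) = (-90 - 147)*(-234) = -237*(-234) = 55458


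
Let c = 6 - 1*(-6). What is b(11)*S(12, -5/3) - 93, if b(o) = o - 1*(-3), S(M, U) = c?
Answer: 75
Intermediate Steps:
c = 12 (c = 6 + 6 = 12)
S(M, U) = 12
b(o) = 3 + o (b(o) = o + 3 = 3 + o)
b(11)*S(12, -5/3) - 93 = (3 + 11)*12 - 93 = 14*12 - 93 = 168 - 93 = 75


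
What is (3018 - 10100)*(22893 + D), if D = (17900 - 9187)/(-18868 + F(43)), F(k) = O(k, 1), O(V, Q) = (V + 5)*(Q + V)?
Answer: -1358279424695/8378 ≈ -1.6212e+8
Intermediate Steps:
O(V, Q) = (5 + V)*(Q + V)
F(k) = 5 + k**2 + 6*k (F(k) = k**2 + 5*1 + 5*k + 1*k = k**2 + 5 + 5*k + k = 5 + k**2 + 6*k)
D = -8713/16756 (D = (17900 - 9187)/(-18868 + (5 + 43**2 + 6*43)) = 8713/(-18868 + (5 + 1849 + 258)) = 8713/(-18868 + 2112) = 8713/(-16756) = 8713*(-1/16756) = -8713/16756 ≈ -0.51999)
(3018 - 10100)*(22893 + D) = (3018 - 10100)*(22893 - 8713/16756) = -7082*383586395/16756 = -1358279424695/8378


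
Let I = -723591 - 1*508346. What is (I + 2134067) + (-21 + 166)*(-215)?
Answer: 870955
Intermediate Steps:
I = -1231937 (I = -723591 - 508346 = -1231937)
(I + 2134067) + (-21 + 166)*(-215) = (-1231937 + 2134067) + (-21 + 166)*(-215) = 902130 + 145*(-215) = 902130 - 31175 = 870955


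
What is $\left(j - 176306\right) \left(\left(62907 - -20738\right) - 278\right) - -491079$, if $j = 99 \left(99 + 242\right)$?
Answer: $-11883224670$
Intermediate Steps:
$j = 33759$ ($j = 99 \cdot 341 = 33759$)
$\left(j - 176306\right) \left(\left(62907 - -20738\right) - 278\right) - -491079 = \left(33759 - 176306\right) \left(\left(62907 - -20738\right) - 278\right) - -491079 = - 142547 \left(\left(62907 + 20738\right) - 278\right) + 491079 = - 142547 \left(83645 - 278\right) + 491079 = \left(-142547\right) 83367 + 491079 = -11883715749 + 491079 = -11883224670$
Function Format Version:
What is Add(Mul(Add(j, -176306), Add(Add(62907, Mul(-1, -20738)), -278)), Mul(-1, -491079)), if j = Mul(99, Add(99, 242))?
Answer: -11883224670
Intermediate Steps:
j = 33759 (j = Mul(99, 341) = 33759)
Add(Mul(Add(j, -176306), Add(Add(62907, Mul(-1, -20738)), -278)), Mul(-1, -491079)) = Add(Mul(Add(33759, -176306), Add(Add(62907, Mul(-1, -20738)), -278)), Mul(-1, -491079)) = Add(Mul(-142547, Add(Add(62907, 20738), -278)), 491079) = Add(Mul(-142547, Add(83645, -278)), 491079) = Add(Mul(-142547, 83367), 491079) = Add(-11883715749, 491079) = -11883224670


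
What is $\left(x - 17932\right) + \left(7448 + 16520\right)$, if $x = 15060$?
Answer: $21096$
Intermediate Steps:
$\left(x - 17932\right) + \left(7448 + 16520\right) = \left(15060 - 17932\right) + \left(7448 + 16520\right) = -2872 + 23968 = 21096$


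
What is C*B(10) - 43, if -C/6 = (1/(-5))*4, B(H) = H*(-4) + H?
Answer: -187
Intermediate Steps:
B(H) = -3*H (B(H) = -4*H + H = -3*H)
C = 24/5 (C = -6*1/(-5)*4 = -6*1*(-⅕)*4 = -(-6)*4/5 = -6*(-⅘) = 24/5 ≈ 4.8000)
C*B(10) - 43 = 24*(-3*10)/5 - 43 = (24/5)*(-30) - 43 = -144 - 43 = -187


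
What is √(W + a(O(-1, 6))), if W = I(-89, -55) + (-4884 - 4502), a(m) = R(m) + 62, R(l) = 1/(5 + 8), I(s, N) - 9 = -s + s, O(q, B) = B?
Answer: I*√1574222/13 ≈ 96.514*I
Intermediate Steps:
I(s, N) = 9 (I(s, N) = 9 + (-s + s) = 9 + 0 = 9)
R(l) = 1/13
a(m) = 807/13 (a(m) = 1/13 + 62 = 807/13)
W = -9377 (W = 9 + (-4884 - 4502) = 9 - 9386 = -9377)
√(W + a(O(-1, 6))) = √(-9377 + 807/13) = √(-121094/13) = I*√1574222/13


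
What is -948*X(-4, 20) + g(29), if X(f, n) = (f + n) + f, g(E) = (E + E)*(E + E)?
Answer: -8012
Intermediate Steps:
g(E) = 4*E**2 (g(E) = (2*E)*(2*E) = 4*E**2)
X(f, n) = n + 2*f
-948*X(-4, 20) + g(29) = -948*(20 + 2*(-4)) + 4*29**2 = -948*(20 - 8) + 4*841 = -948*12 + 3364 = -11376 + 3364 = -8012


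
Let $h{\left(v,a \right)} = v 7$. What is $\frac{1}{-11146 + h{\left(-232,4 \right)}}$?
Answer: $- \frac{1}{12770} \approx -7.8309 \cdot 10^{-5}$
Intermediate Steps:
$h{\left(v,a \right)} = 7 v$
$\frac{1}{-11146 + h{\left(-232,4 \right)}} = \frac{1}{-11146 + 7 \left(-232\right)} = \frac{1}{-11146 - 1624} = \frac{1}{-12770} = - \frac{1}{12770}$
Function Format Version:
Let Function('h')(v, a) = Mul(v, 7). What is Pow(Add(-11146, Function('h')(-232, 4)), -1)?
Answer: Rational(-1, 12770) ≈ -7.8309e-5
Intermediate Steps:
Function('h')(v, a) = Mul(7, v)
Pow(Add(-11146, Function('h')(-232, 4)), -1) = Pow(Add(-11146, Mul(7, -232)), -1) = Pow(Add(-11146, -1624), -1) = Pow(-12770, -1) = Rational(-1, 12770)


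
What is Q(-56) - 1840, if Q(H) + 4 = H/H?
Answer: -1843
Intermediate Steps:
Q(H) = -3 (Q(H) = -4 + H/H = -4 + 1 = -3)
Q(-56) - 1840 = -3 - 1840 = -1843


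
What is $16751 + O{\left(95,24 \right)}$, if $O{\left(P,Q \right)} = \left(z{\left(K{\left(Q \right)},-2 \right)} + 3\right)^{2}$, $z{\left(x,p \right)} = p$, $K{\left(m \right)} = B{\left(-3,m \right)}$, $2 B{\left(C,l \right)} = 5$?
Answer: $16752$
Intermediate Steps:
$B{\left(C,l \right)} = \frac{5}{2}$ ($B{\left(C,l \right)} = \frac{1}{2} \cdot 5 = \frac{5}{2}$)
$K{\left(m \right)} = \frac{5}{2}$
$O{\left(P,Q \right)} = 1$ ($O{\left(P,Q \right)} = \left(-2 + 3\right)^{2} = 1^{2} = 1$)
$16751 + O{\left(95,24 \right)} = 16751 + 1 = 16752$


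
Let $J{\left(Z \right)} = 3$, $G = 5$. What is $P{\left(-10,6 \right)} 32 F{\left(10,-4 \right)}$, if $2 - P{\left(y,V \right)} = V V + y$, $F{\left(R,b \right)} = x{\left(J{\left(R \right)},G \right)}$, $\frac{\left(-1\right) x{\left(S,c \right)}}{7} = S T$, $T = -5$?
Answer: $-80640$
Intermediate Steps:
$x{\left(S,c \right)} = 35 S$ ($x{\left(S,c \right)} = - 7 S \left(-5\right) = - 7 \left(- 5 S\right) = 35 S$)
$F{\left(R,b \right)} = 105$ ($F{\left(R,b \right)} = 35 \cdot 3 = 105$)
$P{\left(y,V \right)} = 2 - y - V^{2}$ ($P{\left(y,V \right)} = 2 - \left(V V + y\right) = 2 - \left(V^{2} + y\right) = 2 - \left(y + V^{2}\right) = 2 - y - V^{2}$)
$P{\left(-10,6 \right)} 32 F{\left(10,-4 \right)} = \left(2 - -10 - 6^{2}\right) 32 \cdot 105 = \left(2 + 10 - 36\right) 32 \cdot 105 = \left(-24\right) 32 \cdot 105 = \left(-768\right) 105 = -80640$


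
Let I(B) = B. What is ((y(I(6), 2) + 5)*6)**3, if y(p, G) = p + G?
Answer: 474552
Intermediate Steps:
y(p, G) = G + p
((y(I(6), 2) + 5)*6)**3 = (((2 + 6) + 5)*6)**3 = ((8 + 5)*6)**3 = (13*6)**3 = 78**3 = 474552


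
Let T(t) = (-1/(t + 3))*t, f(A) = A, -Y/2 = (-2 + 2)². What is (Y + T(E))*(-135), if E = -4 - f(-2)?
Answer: -270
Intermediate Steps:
Y = 0 (Y = -2*(-2 + 2)² = -2*0² = -2*0 = 0)
E = -2 (E = -4 - 1*(-2) = -4 + 2 = -2)
T(t) = -t/(3 + t) (T(t) = (-1/(3 + t))*t = -t/(3 + t))
(Y + T(E))*(-135) = (0 - 1*(-2)/(3 - 2))*(-135) = (0 - 1*(-2)/1)*(-135) = (0 - 1*(-2)*1)*(-135) = (0 + 2)*(-135) = 2*(-135) = -270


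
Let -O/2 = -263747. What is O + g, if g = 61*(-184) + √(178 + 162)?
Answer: 516270 + 2*√85 ≈ 5.1629e+5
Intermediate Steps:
g = -11224 + 2*√85 (g = -11224 + √340 = -11224 + 2*√85 ≈ -11206.)
O = 527494 (O = -2*(-263747) = 527494)
O + g = 527494 + (-11224 + 2*√85) = 516270 + 2*√85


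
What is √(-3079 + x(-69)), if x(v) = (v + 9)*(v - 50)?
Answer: √4061 ≈ 63.726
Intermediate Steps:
x(v) = (-50 + v)*(9 + v) (x(v) = (9 + v)*(-50 + v) = (-50 + v)*(9 + v))
√(-3079 + x(-69)) = √(-3079 + (-450 + (-69)² - 41*(-69))) = √(-3079 + (-450 + 4761 + 2829)) = √(-3079 + 7140) = √4061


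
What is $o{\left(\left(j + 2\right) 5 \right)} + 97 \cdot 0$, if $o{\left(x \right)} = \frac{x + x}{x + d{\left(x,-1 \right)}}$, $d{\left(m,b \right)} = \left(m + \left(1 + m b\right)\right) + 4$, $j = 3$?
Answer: $\frac{5}{3} \approx 1.6667$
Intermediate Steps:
$d{\left(m,b \right)} = 5 + m + b m$ ($d{\left(m,b \right)} = \left(m + \left(1 + b m\right)\right) + 4 = \left(1 + m + b m\right) + 4 = 5 + m + b m$)
$o{\left(x \right)} = \frac{2 x}{5 + x}$ ($o{\left(x \right)} = \frac{x + x}{x + \left(5 + x - x\right)} = \frac{2 x}{x + 5} = \frac{2 x}{5 + x}$)
$o{\left(\left(j + 2\right) 5 \right)} + 97 \cdot 0 = \frac{2 \left(3 + 2\right) 5}{5 + \left(3 + 2\right) 5} + 97 \cdot 0 = \frac{2 \cdot 5 \cdot 5}{5 + 5 \cdot 5} + 0 = 2 \cdot 25 \frac{1}{5 + 25} + 0 = 2 \cdot 25 \cdot \frac{1}{30} + 0 = \frac{5}{3} + 0 = \frac{5}{3}$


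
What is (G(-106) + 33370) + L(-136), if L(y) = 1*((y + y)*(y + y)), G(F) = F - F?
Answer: 107354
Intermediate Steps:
G(F) = 0
L(y) = 4*y**2 (L(y) = 1*((2*y)*(2*y)) = 1*(4*y**2) = 4*y**2)
(G(-106) + 33370) + L(-136) = (0 + 33370) + 4*(-136)**2 = 33370 + 4*18496 = 33370 + 73984 = 107354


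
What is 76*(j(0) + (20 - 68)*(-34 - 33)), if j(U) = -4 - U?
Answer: 244112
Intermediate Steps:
76*(j(0) + (20 - 68)*(-34 - 33)) = 76*((-4 - 1*0) + (20 - 68)*(-34 - 33)) = 76*((-4 + 0) - 48*(-67)) = 76*(-4 + 3216) = 76*3212 = 244112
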